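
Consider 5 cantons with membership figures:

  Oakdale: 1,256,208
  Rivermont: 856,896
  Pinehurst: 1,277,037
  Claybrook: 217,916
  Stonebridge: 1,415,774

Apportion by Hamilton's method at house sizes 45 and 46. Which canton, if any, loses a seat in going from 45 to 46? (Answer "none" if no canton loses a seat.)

At 45 seats: Oakdale 11, Rivermont 8, Pinehurst 11, Claybrook 2, Stonebridge 13.
At 46 seats: Oakdale 11, Rivermont 8, Pinehurst 12, Claybrook 2, Stonebridge 13.
No canton's allocation decreased.

none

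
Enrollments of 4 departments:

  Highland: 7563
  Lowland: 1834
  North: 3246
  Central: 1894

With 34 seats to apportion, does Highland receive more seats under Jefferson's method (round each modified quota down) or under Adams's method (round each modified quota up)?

Jefferson: Highland 18, Lowland 4, North 8, Central 4.
Adams: Highland 17, Lowland 4, North 8, Central 5.
Highland gets 18 under Jefferson and 17 under Adams.

Jefferson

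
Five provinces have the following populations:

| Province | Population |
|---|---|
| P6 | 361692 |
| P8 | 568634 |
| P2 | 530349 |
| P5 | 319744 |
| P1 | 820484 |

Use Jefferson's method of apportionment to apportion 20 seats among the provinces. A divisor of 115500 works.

P6=3, P8=4, P2=4, P5=2, P1=7

With modified divisor 115500: modified quotas P6 3.132, P8 4.923, P2 4.592, P5 2.768, P1 7.104.
Rounding down: P6 3, P8 4, P2 4, P5 2, P1 7 (total 20).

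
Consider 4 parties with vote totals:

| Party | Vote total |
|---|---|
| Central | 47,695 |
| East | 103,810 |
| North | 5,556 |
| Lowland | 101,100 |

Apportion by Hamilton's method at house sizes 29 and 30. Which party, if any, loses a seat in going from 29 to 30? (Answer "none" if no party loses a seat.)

none

At 29 seats: Central 5, East 12, North 1, Lowland 11.
At 30 seats: Central 5, East 12, North 1, Lowland 12.
No party's allocation decreased.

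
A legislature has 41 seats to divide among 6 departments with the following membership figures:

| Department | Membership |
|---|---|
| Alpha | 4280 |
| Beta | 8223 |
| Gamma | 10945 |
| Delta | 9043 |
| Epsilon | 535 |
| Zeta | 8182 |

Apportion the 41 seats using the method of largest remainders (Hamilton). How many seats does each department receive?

Alpha 4; Beta 8; Gamma 11; Delta 9; Epsilon 1; Zeta 8

The standard divisor is 41208/41 ≈ 1005.073.
Standard quotas: Alpha 4.2584, Beta 8.1815, Gamma 10.8898, Delta 8.9974, Epsilon 0.5323, Zeta 8.1407.
Lower quotas: Alpha 4, Beta 8, Gamma 10, Delta 8, Epsilon 0, Zeta 8 (sum 38, leaving 3 seats).
Remainders in descending order: Delta 0.9974, Gamma 0.8898, Epsilon 0.5323, Alpha 0.2584, Beta 0.1815, Zeta 0.1407.
The surplus seats go to Delta, Gamma, Epsilon.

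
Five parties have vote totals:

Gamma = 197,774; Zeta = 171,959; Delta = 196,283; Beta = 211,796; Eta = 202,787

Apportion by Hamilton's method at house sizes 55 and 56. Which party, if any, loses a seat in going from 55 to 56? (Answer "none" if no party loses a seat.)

At 55 seats: Gamma 11, Zeta 10, Delta 11, Beta 12, Eta 11.
At 56 seats: Gamma 11, Zeta 10, Delta 11, Beta 12, Eta 12.
No party's allocation decreased.

none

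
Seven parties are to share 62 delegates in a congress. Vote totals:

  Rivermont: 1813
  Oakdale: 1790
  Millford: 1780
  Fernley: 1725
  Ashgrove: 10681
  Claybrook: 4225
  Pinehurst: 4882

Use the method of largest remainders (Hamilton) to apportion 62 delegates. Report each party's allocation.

Total 26896; standard divisor 26896/62 ≈ 433.806.
Standard quotas: Rivermont 4.1793, Oakdale 4.1263, Millford 4.1032, Fernley 3.9764, Ashgrove 24.6216, Claybrook 9.7394, Pinehurst 11.2539.
Lower quotas: Rivermont 4, Oakdale 4, Millford 4, Fernley 3, Ashgrove 24, Claybrook 9, Pinehurst 11 (sum 59, leaving 3 seats).
Remainders in descending order: Fernley 0.9764, Claybrook 0.7394, Ashgrove 0.6216, Pinehurst 0.2539, Rivermont 0.1793, Oakdale 0.1263, Millford 0.1032.
The surplus seats go to Fernley, Claybrook, Ashgrove.

Rivermont 4; Oakdale 4; Millford 4; Fernley 4; Ashgrove 25; Claybrook 10; Pinehurst 11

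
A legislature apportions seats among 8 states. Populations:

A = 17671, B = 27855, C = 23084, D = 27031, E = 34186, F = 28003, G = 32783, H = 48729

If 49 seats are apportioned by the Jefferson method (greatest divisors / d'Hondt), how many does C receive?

5

Standard divisor 239342/49 ≈ 4884.531; standard quotas: A 3.618, B 5.703, C 4.726, D 5.534, E 6.999, F 5.733, G 6.712, H 9.976.
Rounding down gives 3, 5, 4, 5, 6, 5, 6, 9 = 43 seats, so the divisor must be adjusted.
With modified divisor 4560: modified quotas A 3.875, B 6.109, C 5.062, D 5.928, E 7.497, F 6.141, G 7.189, H 10.686.
Rounding down: A 3, B 6, C 5, D 5, E 7, F 6, G 7, H 10 (total 49).
C receives 5.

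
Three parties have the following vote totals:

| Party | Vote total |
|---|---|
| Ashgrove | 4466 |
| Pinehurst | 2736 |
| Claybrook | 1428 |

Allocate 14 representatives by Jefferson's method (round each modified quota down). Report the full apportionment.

Ashgrove 8; Pinehurst 4; Claybrook 2

Standard divisor 8630/14 ≈ 616.429; standard quotas: Ashgrove 7.245, Pinehurst 4.438, Claybrook 2.317.
Rounding down gives 7, 4, 2 = 13 seats, so the divisor must be adjusted.
With modified divisor 550: modified quotas Ashgrove 8.120, Pinehurst 4.975, Claybrook 2.596.
Rounding down: Ashgrove 8, Pinehurst 4, Claybrook 2 (total 14).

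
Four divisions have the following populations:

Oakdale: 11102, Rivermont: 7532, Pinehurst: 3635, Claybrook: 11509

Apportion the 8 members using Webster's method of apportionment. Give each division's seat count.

Standard divisor 33778/8 ≈ 4222.25; standard quotas: Oakdale 2.629, Rivermont 1.784, Pinehurst 0.861, Claybrook 2.726.
Rounding to the nearest integer gives 3, 2, 1, 3 = 9 seats, so the divisor must be adjusted.
With modified divisor 4500: modified quotas Oakdale 2.467, Rivermont 1.674, Pinehurst 0.808, Claybrook 2.558.
Rounding to the nearest integer: Oakdale 2, Rivermont 2, Pinehurst 1, Claybrook 3 (total 8).

Oakdale 2; Rivermont 2; Pinehurst 1; Claybrook 3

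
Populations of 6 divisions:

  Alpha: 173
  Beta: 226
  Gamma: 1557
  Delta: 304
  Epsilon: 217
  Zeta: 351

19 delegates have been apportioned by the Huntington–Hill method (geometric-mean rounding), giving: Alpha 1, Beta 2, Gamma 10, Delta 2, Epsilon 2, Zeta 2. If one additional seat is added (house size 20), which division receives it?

Priority for the next seat is population ÷ (√(s·(s+1))).
Priorities: Alpha 122.329, Beta 92.264, Gamma 148.454, Delta 124.107, Epsilon 88.590, Zeta 143.295.
Highest priority: Gamma.

Gamma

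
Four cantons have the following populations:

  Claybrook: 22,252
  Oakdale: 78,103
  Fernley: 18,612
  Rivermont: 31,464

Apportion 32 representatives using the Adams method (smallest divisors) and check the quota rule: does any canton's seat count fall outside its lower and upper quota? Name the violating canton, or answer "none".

Standard quotas: Claybrook 4.733, Oakdale 16.614, Fernley 3.959, Rivermont 6.693.
Adams allocation: Claybrook 5, Oakdale 16, Fernley 4, Rivermont 7.
Every allocation lies between the lower and upper quota.

none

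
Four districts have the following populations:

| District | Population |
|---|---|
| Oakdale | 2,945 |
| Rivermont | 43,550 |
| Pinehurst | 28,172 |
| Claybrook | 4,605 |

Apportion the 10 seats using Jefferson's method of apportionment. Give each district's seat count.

Standard divisor 79272/10 ≈ 7927.2; standard quotas: Oakdale 0.372, Rivermont 5.494, Pinehurst 3.554, Claybrook 0.581.
Rounding down gives 0, 5, 3, 0 = 8 seats, so the divisor must be adjusted.
With modified divisor 6600: modified quotas Oakdale 0.446, Rivermont 6.598, Pinehurst 4.268, Claybrook 0.698.
Rounding down: Oakdale 0, Rivermont 6, Pinehurst 4, Claybrook 0 (total 10).

Oakdale: 0, Rivermont: 6, Pinehurst: 4, Claybrook: 0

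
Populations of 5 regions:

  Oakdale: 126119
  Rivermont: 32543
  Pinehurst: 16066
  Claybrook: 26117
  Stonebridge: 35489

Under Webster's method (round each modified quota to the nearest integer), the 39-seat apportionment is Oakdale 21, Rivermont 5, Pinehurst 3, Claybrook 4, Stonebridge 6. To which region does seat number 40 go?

Priority for the next seat is population ÷ (current seats + 0.5).
Priorities: Oakdale 5866.000, Rivermont 5916.909, Pinehurst 4590.286, Claybrook 5803.778, Stonebridge 5459.846.
Highest priority: Rivermont.

Rivermont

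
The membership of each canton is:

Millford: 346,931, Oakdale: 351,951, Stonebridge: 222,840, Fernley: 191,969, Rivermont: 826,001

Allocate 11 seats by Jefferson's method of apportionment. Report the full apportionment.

Standard divisor 1939692/11 ≈ 176335.636; standard quotas: Millford 1.967, Oakdale 1.996, Stonebridge 1.264, Fernley 1.089, Rivermont 4.684.
Rounding down gives 1, 1, 1, 1, 4 = 8 seats, so the divisor must be adjusted.
With modified divisor 151400: modified quotas Millford 2.291, Oakdale 2.325, Stonebridge 1.472, Fernley 1.268, Rivermont 5.456.
Rounding down: Millford 2, Oakdale 2, Stonebridge 1, Fernley 1, Rivermont 5 (total 11).

Millford 2, Oakdale 2, Stonebridge 1, Fernley 1, Rivermont 5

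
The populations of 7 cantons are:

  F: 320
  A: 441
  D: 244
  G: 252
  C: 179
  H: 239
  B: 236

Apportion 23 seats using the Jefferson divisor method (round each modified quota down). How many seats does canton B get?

Standard divisor 1911/23 ≈ 83.087; standard quotas: F 3.851, A 5.308, D 2.937, G 3.033, C 2.154, H 2.877, B 2.840.
Rounding down gives 3, 5, 2, 3, 2, 2, 2 = 19 seats, so the divisor must be adjusted.
With modified divisor 76: modified quotas F 4.211, A 5.803, D 3.211, G 3.316, C 2.355, H 3.145, B 3.105.
Rounding down: F 4, A 5, D 3, G 3, C 2, H 3, B 3 (total 23).
B receives 3.

3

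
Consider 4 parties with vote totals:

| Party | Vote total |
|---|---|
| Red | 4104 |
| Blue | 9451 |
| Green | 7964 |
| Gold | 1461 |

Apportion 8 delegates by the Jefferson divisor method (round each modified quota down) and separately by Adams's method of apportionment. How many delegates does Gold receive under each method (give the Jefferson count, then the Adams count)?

Jefferson: Red 1, Blue 4, Green 3, Gold 0.
Adams: Red 2, Blue 3, Green 2, Gold 1.
Gold gets 0 under Jefferson and 1 under Adams.

0 and 1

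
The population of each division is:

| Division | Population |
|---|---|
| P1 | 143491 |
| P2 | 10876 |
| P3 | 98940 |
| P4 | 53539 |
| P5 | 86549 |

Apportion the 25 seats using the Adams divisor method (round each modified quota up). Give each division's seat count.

P1: 9; P2: 1; P3: 6; P4: 4; P5: 5

Standard divisor 393395/25 ≈ 15735.8; standard quotas: P1 9.119, P2 0.691, P3 6.288, P4 3.402, P5 5.500.
Rounding up gives 10, 1, 7, 4, 6 = 28 seats, so the divisor must be adjusted.
With modified divisor 17600: modified quotas P1 8.153, P2 0.618, P3 5.622, P4 3.042, P5 4.918.
Rounding up: P1 9, P2 1, P3 6, P4 4, P5 5 (total 25).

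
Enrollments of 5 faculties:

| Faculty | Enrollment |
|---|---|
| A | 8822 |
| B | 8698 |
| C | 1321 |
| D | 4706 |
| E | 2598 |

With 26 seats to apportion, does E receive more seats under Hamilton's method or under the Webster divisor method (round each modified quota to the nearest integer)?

Webster

Hamilton: A 9, B 9, C 1, D 5, E 2.
Webster: A 9, B 8, C 1, D 5, E 3.
E gets 2 under Hamilton and 3 under Webster.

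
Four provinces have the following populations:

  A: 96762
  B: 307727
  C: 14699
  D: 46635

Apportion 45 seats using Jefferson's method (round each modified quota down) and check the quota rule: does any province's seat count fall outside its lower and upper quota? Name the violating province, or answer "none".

Standard quotas: A 9.348, B 29.727, C 1.420, D 4.505.
Jefferson allocation: A 9, B 31, C 1, D 4.
B has quota 29.727 (lower 29, upper 30) but receives 31 — outside the quota interval.

B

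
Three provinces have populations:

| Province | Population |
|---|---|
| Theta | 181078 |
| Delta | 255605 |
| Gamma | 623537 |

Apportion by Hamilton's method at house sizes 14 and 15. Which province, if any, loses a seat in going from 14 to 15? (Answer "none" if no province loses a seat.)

At 14 seats: Theta 3, Delta 3, Gamma 8.
At 15 seats: Theta 2, Delta 4, Gamma 9.
Theta drops from 3 to 2.

Theta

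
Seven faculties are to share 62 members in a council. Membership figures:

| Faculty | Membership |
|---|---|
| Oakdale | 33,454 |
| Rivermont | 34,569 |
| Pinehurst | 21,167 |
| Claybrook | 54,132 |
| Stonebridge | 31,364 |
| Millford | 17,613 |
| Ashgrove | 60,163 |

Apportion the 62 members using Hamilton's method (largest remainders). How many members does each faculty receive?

The standard divisor is 252462/62 ≈ 4071.968.
Standard quotas: Oakdale 8.2157, Rivermont 8.4895, Pinehurst 5.1982, Claybrook 13.2938, Stonebridge 7.7024, Millford 4.3254, Ashgrove 14.7749.
Lower quotas: Oakdale 8, Rivermont 8, Pinehurst 5, Claybrook 13, Stonebridge 7, Millford 4, Ashgrove 14 (sum 59, leaving 3 seats).
Remainders in descending order: Ashgrove 0.7749, Stonebridge 0.7024, Rivermont 0.4895, Millford 0.3254, Claybrook 0.2938, Oakdale 0.2157, Pinehurst 0.1982.
Largest remainders: Ashgrove, Stonebridge, Rivermont receive the extra seats.

Oakdale 8, Rivermont 9, Pinehurst 5, Claybrook 13, Stonebridge 8, Millford 4, Ashgrove 15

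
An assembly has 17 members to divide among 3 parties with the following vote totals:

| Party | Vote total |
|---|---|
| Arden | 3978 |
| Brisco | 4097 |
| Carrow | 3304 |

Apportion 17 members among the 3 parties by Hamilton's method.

Total 11379; standard divisor 11379/17 ≈ 669.353.
Standard quotas: Arden 5.943, Brisco 6.121, Carrow 4.936.
Lower quotas: Arden 5, Brisco 6, Carrow 4 (sum 15, leaving 2 seats).
Remainders in descending order: Arden 0.943, Carrow 0.936, Brisco 0.121.
Largest remainders: Arden, Carrow receive the extra seats.

Arden: 6; Brisco: 6; Carrow: 5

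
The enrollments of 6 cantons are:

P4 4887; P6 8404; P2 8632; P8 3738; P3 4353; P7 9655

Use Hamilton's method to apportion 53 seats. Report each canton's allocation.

The standard divisor is 39669/53 ≈ 748.472.
Standard quotas: P4 6.5293, P6 11.2282, P2 11.5328, P8 4.9942, P3 5.8159, P7 12.8996.
Lower quotas: P4 6, P6 11, P2 11, P8 4, P3 5, P7 12 (sum 49, leaving 4 seats).
Remainders in descending order: P8 0.9942, P7 0.8996, P3 0.8159, P2 0.5328, P4 0.5293, P6 0.2282.
The surplus seats go to P8, P7, P3, P2.

P4: 6; P6: 11; P2: 12; P8: 5; P3: 6; P7: 13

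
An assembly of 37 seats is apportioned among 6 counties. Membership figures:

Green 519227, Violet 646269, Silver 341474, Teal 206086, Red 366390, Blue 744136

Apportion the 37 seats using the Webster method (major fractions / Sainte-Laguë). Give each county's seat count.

Green: 7; Violet: 8; Silver: 4; Teal: 3; Red: 5; Blue: 10

Standard divisor 2823582/37 ≈ 76313.027; standard quotas: Green 6.804, Violet 8.469, Silver 4.475, Teal 2.701, Red 4.801, Blue 9.751.
Rounding to the nearest integer gives Green 7, Violet 8, Silver 4, Teal 3, Red 5, Blue 10 — total 37, matching the house size, so no adjustment is needed.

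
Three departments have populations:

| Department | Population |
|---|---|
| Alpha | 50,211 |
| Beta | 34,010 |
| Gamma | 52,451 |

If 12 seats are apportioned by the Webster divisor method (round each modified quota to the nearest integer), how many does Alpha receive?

Standard divisor 136672/12 ≈ 11389.333; standard quotas: Alpha 4.409, Beta 2.986, Gamma 4.605.
Rounding to the nearest integer gives Alpha 4, Beta 3, Gamma 5 — total 12, matching the house size, so no adjustment is needed.
Alpha receives 4.

4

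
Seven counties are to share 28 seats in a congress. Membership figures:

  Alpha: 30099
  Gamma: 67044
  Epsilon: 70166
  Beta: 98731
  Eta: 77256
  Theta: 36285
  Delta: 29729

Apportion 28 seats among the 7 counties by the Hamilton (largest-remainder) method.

The standard divisor is 409310/28 ≈ 14618.214.
Standard quotas: Alpha 2.0590, Gamma 4.5863, Epsilon 4.7999, Beta 6.7540, Eta 5.2849, Theta 2.4822, Delta 2.0337.
Lower quotas: Alpha 2, Gamma 4, Epsilon 4, Beta 6, Eta 5, Theta 2, Delta 2 (sum 25, leaving 3 seats).
Remainders in descending order: Epsilon 0.7999, Beta 0.7540, Gamma 0.5863, Theta 0.4822, Eta 0.2849, Alpha 0.0590, Delta 0.0337.
Largest remainders: Epsilon, Beta, Gamma receive the extra seats.

Alpha 2, Gamma 5, Epsilon 5, Beta 7, Eta 5, Theta 2, Delta 2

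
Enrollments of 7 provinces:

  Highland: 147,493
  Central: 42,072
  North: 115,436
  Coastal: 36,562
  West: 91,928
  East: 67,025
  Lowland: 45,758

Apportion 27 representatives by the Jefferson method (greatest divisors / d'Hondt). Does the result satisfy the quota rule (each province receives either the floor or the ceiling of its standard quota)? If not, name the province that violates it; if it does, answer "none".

none

Standard quotas: Highland 7.290, Central 2.079, North 5.706, Coastal 1.807, West 4.544, East 3.313, Lowland 2.262.
Jefferson allocation: Highland 8, Central 2, North 6, Coastal 1, West 5, East 3, Lowland 2.
Every allocation lies between the lower and upper quota.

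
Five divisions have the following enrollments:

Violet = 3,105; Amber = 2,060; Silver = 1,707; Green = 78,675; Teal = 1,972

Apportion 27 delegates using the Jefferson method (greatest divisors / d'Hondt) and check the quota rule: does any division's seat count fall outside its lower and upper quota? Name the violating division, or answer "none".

Standard quotas: Violet 0.958, Amber 0.636, Silver 0.527, Green 24.272, Teal 0.608.
Jefferson allocation: Violet 1, Amber 0, Silver 0, Green 26, Teal 0.
Green has quota 24.272 (lower 24, upper 25) but receives 26 — outside the quota interval.

Green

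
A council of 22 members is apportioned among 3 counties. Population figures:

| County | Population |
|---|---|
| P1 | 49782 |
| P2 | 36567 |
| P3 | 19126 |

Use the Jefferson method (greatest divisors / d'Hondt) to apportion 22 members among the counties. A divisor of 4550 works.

With modified divisor 4550: modified quotas P1 10.941, P2 8.037, P3 4.204.
Rounding down: P1 10, P2 8, P3 4 (total 22).

P1=10; P2=8; P3=4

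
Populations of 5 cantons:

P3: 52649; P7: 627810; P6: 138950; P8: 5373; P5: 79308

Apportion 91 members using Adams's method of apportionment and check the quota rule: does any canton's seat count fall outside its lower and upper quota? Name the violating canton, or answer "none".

Standard quotas: P3 5.299, P7 63.191, P6 13.986, P8 0.541, P5 7.983.
Adams allocation: P3 6, P7 62, P6 14, P8 1, P5 8.
P7 has quota 63.191 (lower 63, upper 64) but receives 62 — outside the quota interval.

P7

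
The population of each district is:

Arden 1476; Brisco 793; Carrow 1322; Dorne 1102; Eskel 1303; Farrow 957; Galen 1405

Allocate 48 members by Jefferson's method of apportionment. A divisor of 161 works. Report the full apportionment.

Arden: 9; Brisco: 4; Carrow: 8; Dorne: 6; Eskel: 8; Farrow: 5; Galen: 8

With modified divisor 161: modified quotas Arden 9.168, Brisco 4.925, Carrow 8.211, Dorne 6.845, Eskel 8.093, Farrow 5.944, Galen 8.727.
Rounding down: Arden 9, Brisco 4, Carrow 8, Dorne 6, Eskel 8, Farrow 5, Galen 8 (total 48).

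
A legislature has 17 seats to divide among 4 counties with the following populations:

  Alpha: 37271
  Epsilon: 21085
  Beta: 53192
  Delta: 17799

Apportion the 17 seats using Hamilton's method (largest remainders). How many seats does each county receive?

Total 129347; standard divisor 129347/17 ≈ 7608.647.
Standard quotas: Alpha 4.8985, Epsilon 2.7712, Beta 6.9910, Delta 2.3393.
Lower quotas: Alpha 4, Epsilon 2, Beta 6, Delta 2 (sum 14, leaving 3 seats).
Remainders in descending order: Beta 0.9910, Alpha 0.8985, Epsilon 0.7712, Delta 0.3393.
Largest remainders: Beta, Alpha, Epsilon receive the extra seats.

Alpha: 5, Epsilon: 3, Beta: 7, Delta: 2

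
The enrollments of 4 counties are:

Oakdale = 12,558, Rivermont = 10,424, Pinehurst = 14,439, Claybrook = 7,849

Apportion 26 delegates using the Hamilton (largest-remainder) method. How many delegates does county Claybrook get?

The standard divisor is 45270/26 ≈ 1741.154.
Standard quotas: Oakdale 7.2125, Rivermont 5.9868, Pinehurst 8.2928, Claybrook 4.5079.
Lower quotas: Oakdale 7, Rivermont 5, Pinehurst 8, Claybrook 4 (sum 24, leaving 2 seats).
Remainders in descending order: Rivermont 0.9868, Claybrook 0.5079, Pinehurst 0.2928, Oakdale 0.2125.
Largest remainders: Rivermont, Claybrook receive the extra seats.
Claybrook receives 5.

5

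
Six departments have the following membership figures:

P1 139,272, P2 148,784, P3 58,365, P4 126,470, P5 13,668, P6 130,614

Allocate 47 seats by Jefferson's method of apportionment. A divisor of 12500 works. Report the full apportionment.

With modified divisor 12500: modified quotas P1 11.142, P2 11.903, P3 4.669, P4 10.118, P5 1.093, P6 10.449.
Rounding down: P1 11, P2 11, P3 4, P4 10, P5 1, P6 10 (total 47).

P1: 11, P2: 11, P3: 4, P4: 10, P5: 1, P6: 10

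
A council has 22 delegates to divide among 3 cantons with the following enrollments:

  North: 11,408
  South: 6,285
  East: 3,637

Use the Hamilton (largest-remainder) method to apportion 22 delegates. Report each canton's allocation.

Total 21330; standard divisor 21330/22 ≈ 969.545.
Standard quotas: North 11.7663, South 6.4824, East 3.7512.
Lower quotas: North 11, South 6, East 3 (sum 20, leaving 2 seats).
Remainders in descending order: North 0.7663, East 0.7512, South 0.4824.
Largest remainders: North, East receive the extra seats.

North 12; South 6; East 4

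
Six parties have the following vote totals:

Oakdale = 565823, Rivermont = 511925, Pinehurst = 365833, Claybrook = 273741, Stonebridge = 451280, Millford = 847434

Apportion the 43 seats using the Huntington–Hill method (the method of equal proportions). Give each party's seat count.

Oakdale=8, Rivermont=7, Pinehurst=5, Claybrook=4, Stonebridge=7, Millford=12

With divisor 69021: modified quotas Oakdale 8.198, Rivermont 7.417, Pinehurst 5.300, Claybrook 3.966, Stonebridge 6.538, Millford 12.278.
Geometric-mean thresholds: Oakdale √(8·9)=8.485, Rivermont √(7·8)=7.483, Pinehurst √(5·6)=5.477, Claybrook √(3·4)=3.464, Stonebridge √(6·7)=6.481, Millford √(12·13)=12.490.
Each quota rounded against its threshold gives Oakdale 8, Rivermont 7, Pinehurst 5, Claybrook 4, Stonebridge 7, Millford 12 (total 43).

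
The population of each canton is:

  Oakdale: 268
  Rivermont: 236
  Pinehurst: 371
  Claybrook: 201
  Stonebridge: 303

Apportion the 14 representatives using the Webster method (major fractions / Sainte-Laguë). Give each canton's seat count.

Oakdale=3, Rivermont=2, Pinehurst=4, Claybrook=2, Stonebridge=3

Standard divisor 1379/14 ≈ 98.5; standard quotas: Oakdale 2.721, Rivermont 2.396, Pinehurst 3.766, Claybrook 2.041, Stonebridge 3.076.
Rounding to the nearest integer gives Oakdale 3, Rivermont 2, Pinehurst 4, Claybrook 2, Stonebridge 3 — total 14, matching the house size, so no adjustment is needed.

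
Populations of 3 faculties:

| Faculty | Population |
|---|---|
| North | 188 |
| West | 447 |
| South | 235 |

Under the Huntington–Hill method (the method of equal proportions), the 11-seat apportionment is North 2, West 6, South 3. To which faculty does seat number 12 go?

Priority for the next seat is population ÷ (√(s·(s+1))).
Priorities: North 76.751, West 68.974, South 67.839.
Highest priority: North.

North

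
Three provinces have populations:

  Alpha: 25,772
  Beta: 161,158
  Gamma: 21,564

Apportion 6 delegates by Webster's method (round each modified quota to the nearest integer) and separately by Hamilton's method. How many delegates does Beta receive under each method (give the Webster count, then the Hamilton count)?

4 and 5

Webster: Alpha 1, Beta 4, Gamma 1.
Hamilton: Alpha 1, Beta 5, Gamma 0.
Beta gets 4 under Webster and 5 under Hamilton.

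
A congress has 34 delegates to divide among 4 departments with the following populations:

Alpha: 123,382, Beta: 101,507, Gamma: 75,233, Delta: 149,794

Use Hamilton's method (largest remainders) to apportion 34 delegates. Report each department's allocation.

Alpha 9, Beta 8, Gamma 6, Delta 11

Total 449916; standard divisor 449916/34 ≈ 13232.824.
Standard quotas: Alpha 9.3239, Beta 7.6708, Gamma 5.6853, Delta 11.3199.
Lower quotas: Alpha 9, Beta 7, Gamma 5, Delta 11 (sum 32, leaving 2 seats).
Remainders in descending order: Gamma 0.6853, Beta 0.6708, Alpha 0.3239, Delta 0.3199.
The surplus seats go to Gamma, Beta.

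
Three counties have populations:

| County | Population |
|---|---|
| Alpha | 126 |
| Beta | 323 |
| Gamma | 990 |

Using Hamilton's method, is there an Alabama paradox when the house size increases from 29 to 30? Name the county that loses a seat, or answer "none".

At 29 seats: Alpha 3, Beta 6, Gamma 20.
At 30 seats: Alpha 2, Beta 7, Gamma 21.
Alpha drops from 3 to 2.

Alpha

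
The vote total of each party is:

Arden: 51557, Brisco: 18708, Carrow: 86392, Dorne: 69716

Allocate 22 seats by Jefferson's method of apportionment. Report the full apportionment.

Arden=5, Brisco=1, Carrow=9, Dorne=7

Standard divisor 226373/22 ≈ 10289.682; standard quotas: Arden 5.011, Brisco 1.818, Carrow 8.396, Dorne 6.775.
Rounding down gives 5, 1, 8, 6 = 20 seats, so the divisor must be adjusted.
With modified divisor 9500: modified quotas Arden 5.427, Brisco 1.969, Carrow 9.094, Dorne 7.339.
Rounding down: Arden 5, Brisco 1, Carrow 9, Dorne 7 (total 22).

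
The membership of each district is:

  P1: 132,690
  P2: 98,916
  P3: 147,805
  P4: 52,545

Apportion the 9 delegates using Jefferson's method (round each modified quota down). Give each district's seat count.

Standard divisor 431956/9 ≈ 47995.111; standard quotas: P1 2.765, P2 2.061, P3 3.080, P4 1.095.
Rounding down gives 2, 2, 3, 1 = 8 seats, so the divisor must be adjusted.
With modified divisor 40600: modified quotas P1 3.268, P2 2.436, P3 3.641, P4 1.294.
Rounding down: P1 3, P2 2, P3 3, P4 1 (total 9).

P1=3; P2=2; P3=3; P4=1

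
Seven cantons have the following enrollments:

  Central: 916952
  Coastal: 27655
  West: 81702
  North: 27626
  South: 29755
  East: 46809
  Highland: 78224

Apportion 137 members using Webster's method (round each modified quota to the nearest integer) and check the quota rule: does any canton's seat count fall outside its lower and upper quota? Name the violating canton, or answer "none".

Central

Standard quotas: Central 103.930, Coastal 3.134, West 9.260, North 3.131, South 3.373, East 5.305, Highland 8.866.
Webster allocation: Central 105, Coastal 3, West 9, North 3, South 3, East 5, Highland 9.
Central has quota 103.930 (lower 103, upper 104) but receives 105 — outside the quota interval.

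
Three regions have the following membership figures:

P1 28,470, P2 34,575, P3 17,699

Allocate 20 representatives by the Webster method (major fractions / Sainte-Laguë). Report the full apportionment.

Standard divisor 80744/20 ≈ 4037.2; standard quotas: P1 7.052, P2 8.564, P3 4.384.
Rounding to the nearest integer gives P1 7, P2 9, P3 4 — total 20, matching the house size, so no adjustment is needed.

P1=7; P2=9; P3=4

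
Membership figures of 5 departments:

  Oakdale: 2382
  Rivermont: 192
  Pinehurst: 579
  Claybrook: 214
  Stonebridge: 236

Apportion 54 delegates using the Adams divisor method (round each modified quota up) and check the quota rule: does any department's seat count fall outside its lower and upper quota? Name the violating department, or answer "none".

Oakdale

Standard quotas: Oakdale 35.700, Rivermont 2.878, Pinehurst 8.678, Claybrook 3.207, Stonebridge 3.537.
Adams allocation: Oakdale 34, Rivermont 3, Pinehurst 9, Claybrook 4, Stonebridge 4.
Oakdale has quota 35.700 (lower 35, upper 36) but receives 34 — outside the quota interval.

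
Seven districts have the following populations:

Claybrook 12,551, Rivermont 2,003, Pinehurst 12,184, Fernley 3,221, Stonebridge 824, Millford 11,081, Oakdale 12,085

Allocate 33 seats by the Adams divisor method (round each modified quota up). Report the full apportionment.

Claybrook: 7, Rivermont: 2, Pinehurst: 7, Fernley: 2, Stonebridge: 1, Millford: 7, Oakdale: 7

Standard divisor 53949/33 ≈ 1634.818; standard quotas: Claybrook 7.677, Rivermont 1.225, Pinehurst 7.453, Fernley 1.970, Stonebridge 0.504, Millford 6.778, Oakdale 7.392.
Rounding up gives 8, 2, 8, 2, 1, 7, 8 = 36 seats, so the divisor must be adjusted.
With modified divisor 1800: modified quotas Claybrook 6.973, Rivermont 1.113, Pinehurst 6.769, Fernley 1.789, Stonebridge 0.458, Millford 6.156, Oakdale 6.714.
Rounding up: Claybrook 7, Rivermont 2, Pinehurst 7, Fernley 2, Stonebridge 1, Millford 7, Oakdale 7 (total 33).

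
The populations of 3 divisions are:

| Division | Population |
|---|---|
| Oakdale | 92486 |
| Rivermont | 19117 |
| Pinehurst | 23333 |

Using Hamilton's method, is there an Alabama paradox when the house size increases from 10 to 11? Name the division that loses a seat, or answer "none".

none

At 10 seats: Oakdale 7, Rivermont 1, Pinehurst 2.
At 11 seats: Oakdale 7, Rivermont 2, Pinehurst 2.
No division's allocation decreased.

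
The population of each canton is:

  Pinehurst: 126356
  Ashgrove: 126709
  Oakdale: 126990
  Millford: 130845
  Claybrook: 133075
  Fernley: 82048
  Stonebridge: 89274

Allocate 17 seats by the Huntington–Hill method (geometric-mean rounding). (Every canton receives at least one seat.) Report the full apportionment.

With divisor 51786: modified quotas Pinehurst 2.440, Ashgrove 2.447, Oakdale 2.452, Millford 2.527, Claybrook 2.570, Fernley 1.584, Stonebridge 1.724.
Geometric-mean thresholds: Pinehurst √(2·3)=2.449, Ashgrove √(2·3)=2.449, Oakdale √(2·3)=2.449, Millford √(2·3)=2.449, Claybrook √(2·3)=2.449, Fernley √(1·2)=1.414, Stonebridge √(1·2)=1.414.
Each quota rounded against its threshold gives Pinehurst 2, Ashgrove 2, Oakdale 3, Millford 3, Claybrook 3, Fernley 2, Stonebridge 2 (total 17).

Pinehurst: 2; Ashgrove: 2; Oakdale: 3; Millford: 3; Claybrook: 3; Fernley: 2; Stonebridge: 2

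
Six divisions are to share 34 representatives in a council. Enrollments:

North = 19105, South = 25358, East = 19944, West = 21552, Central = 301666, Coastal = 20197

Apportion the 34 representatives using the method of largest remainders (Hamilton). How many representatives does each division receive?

North 1; South 2; East 2; West 2; Central 25; Coastal 2

The standard divisor is 407822/34 ≈ 11994.765.
Standard quotas: North 1.5928, South 2.1141, East 1.6627, West 1.7968, Central 25.1498, Coastal 1.6838.
Lower quotas: North 1, South 2, East 1, West 1, Central 25, Coastal 1 (sum 31, leaving 3 seats).
Remainders in descending order: West 0.7968, Coastal 0.6838, East 0.6627, North 0.5928, Central 0.1498, South 0.1141.
Largest remainders: West, Coastal, East receive the extra seats.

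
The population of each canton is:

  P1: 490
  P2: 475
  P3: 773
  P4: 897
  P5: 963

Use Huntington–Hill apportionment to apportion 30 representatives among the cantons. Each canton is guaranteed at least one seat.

P1=4; P2=4; P3=6; P4=8; P5=8

With divisor 119.6: modified quotas P1 4.097, P2 3.972, P3 6.463, P4 7.500, P5 8.052.
Geometric-mean thresholds: P1 √(4·5)=4.472, P2 √(3·4)=3.464, P3 √(6·7)=6.481, P4 √(7·8)=7.483, P5 √(8·9)=8.485.
Each quota rounded against its threshold gives P1 4, P2 4, P3 6, P4 8, P5 8 (total 30).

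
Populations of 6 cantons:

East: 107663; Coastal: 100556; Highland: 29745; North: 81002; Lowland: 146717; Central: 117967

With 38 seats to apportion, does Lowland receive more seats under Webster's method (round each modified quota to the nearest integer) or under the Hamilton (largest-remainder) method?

Webster: East 7, Coastal 7, Highland 2, North 5, Lowland 9, Central 8.
Hamilton: East 7, Coastal 6, Highland 2, North 5, Lowland 10, Central 8.
Lowland gets 9 under Webster and 10 under Hamilton.

Hamilton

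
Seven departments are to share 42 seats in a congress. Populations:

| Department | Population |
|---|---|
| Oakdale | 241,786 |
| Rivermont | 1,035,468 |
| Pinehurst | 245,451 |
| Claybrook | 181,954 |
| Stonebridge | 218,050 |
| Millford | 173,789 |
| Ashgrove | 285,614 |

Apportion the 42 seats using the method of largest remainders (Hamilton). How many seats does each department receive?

Oakdale 4; Rivermont 18; Pinehurst 5; Claybrook 3; Stonebridge 4; Millford 3; Ashgrove 5

The standard divisor is 2382112/42 ≈ 56716.952.
Standard quotas: Oakdale 4.2630, Rivermont 18.2568, Pinehurst 4.3276, Claybrook 3.2081, Stonebridge 3.8445, Millford 3.0641, Ashgrove 5.0358.
Lower quotas: Oakdale 4, Rivermont 18, Pinehurst 4, Claybrook 3, Stonebridge 3, Millford 3, Ashgrove 5 (sum 40, leaving 2 seats).
Remainders in descending order: Stonebridge 0.8445, Pinehurst 0.3276, Oakdale 0.2630, Rivermont 0.2568, Claybrook 0.2081, Millford 0.0641, Ashgrove 0.0358.
The surplus seats go to Stonebridge, Pinehurst.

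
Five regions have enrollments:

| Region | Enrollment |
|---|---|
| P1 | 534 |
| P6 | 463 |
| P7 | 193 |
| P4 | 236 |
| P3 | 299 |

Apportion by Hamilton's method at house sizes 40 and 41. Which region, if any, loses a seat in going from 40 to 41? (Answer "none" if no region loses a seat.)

At 40 seats: P1 12, P6 11, P7 5, P4 5, P3 7.
At 41 seats: P1 13, P6 11, P7 4, P4 6, P3 7.
P7 drops from 5 to 4.

P7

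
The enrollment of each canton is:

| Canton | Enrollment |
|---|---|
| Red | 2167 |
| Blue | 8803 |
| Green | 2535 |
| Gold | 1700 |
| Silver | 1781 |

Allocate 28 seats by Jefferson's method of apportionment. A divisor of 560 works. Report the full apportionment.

With modified divisor 560: modified quotas Red 3.870, Blue 15.720, Green 4.527, Gold 3.036, Silver 3.180.
Rounding down: Red 3, Blue 15, Green 4, Gold 3, Silver 3 (total 28).

Red 3, Blue 15, Green 4, Gold 3, Silver 3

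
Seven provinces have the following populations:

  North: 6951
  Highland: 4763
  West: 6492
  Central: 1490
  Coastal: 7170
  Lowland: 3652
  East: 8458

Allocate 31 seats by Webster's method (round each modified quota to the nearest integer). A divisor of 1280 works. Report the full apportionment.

With modified divisor 1280: modified quotas North 5.430, Highland 3.721, West 5.072, Central 1.164, Coastal 5.602, Lowland 2.853, East 6.608.
Rounding to the nearest integer: North 5, Highland 4, West 5, Central 1, Coastal 6, Lowland 3, East 7 (total 31).

North=5, Highland=4, West=5, Central=1, Coastal=6, Lowland=3, East=7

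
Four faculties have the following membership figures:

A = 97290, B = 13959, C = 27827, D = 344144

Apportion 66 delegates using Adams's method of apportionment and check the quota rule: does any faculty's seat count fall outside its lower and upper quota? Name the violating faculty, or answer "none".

Standard quotas: A 13.288, B 1.907, C 3.801, D 47.004.
Adams allocation: A 14, B 2, C 4, D 46.
D has quota 47.004 (lower 47, upper 48) but receives 46 — outside the quota interval.

D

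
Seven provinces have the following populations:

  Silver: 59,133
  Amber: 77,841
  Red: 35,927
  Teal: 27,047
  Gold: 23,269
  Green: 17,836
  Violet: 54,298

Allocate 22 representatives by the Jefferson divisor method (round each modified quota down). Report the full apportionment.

Silver 5; Amber 6; Red 3; Teal 2; Gold 1; Green 1; Violet 4

Standard divisor 295351/22 ≈ 13425.045; standard quotas: Silver 4.405, Amber 5.798, Red 2.676, Teal 2.015, Gold 1.733, Green 1.329, Violet 4.045.
Rounding down gives 4, 5, 2, 2, 1, 1, 4 = 19 seats, so the divisor must be adjusted.
With modified divisor 11769: modified quotas Silver 5.024, Amber 6.614, Red 3.053, Teal 2.298, Gold 1.977, Green 1.516, Violet 4.614.
Rounding down: Silver 5, Amber 6, Red 3, Teal 2, Gold 1, Green 1, Violet 4 (total 22).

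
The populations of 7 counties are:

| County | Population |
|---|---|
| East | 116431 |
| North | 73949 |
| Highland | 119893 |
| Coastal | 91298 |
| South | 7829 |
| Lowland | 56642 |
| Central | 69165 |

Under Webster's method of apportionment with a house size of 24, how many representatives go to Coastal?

4

Standard divisor 535207/24 ≈ 22300.292; standard quotas: East 5.221, North 3.316, Highland 5.376, Coastal 4.094, South 0.351, Lowland 2.540, Central 3.102.
Rounding to the nearest integer gives 5, 3, 5, 4, 0, 3, 3 = 23 seats, so the divisor must be adjusted.
With modified divisor 21500: modified quotas East 5.415, North 3.439, Highland 5.576, Coastal 4.246, South 0.364, Lowland 2.635, Central 3.217.
Rounding to the nearest integer: East 5, North 3, Highland 6, Coastal 4, South 0, Lowland 3, Central 3 (total 24).
Coastal receives 4.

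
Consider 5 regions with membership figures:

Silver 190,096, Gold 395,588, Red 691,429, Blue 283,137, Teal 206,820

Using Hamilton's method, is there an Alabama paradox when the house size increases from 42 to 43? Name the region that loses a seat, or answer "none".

Silver

At 42 seats: Silver 5, Gold 9, Red 16, Blue 7, Teal 5.
At 43 seats: Silver 4, Gold 10, Red 17, Blue 7, Teal 5.
Silver drops from 5 to 4.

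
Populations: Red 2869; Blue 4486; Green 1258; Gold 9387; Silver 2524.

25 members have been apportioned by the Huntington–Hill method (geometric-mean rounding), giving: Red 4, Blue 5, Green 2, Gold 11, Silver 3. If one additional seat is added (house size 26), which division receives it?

Priority for the next seat is population ÷ (√(s·(s+1))).
Priorities: Red 641.528, Blue 819.028, Green 513.576, Gold 817.033, Silver 728.616.
Highest priority: Blue.

Blue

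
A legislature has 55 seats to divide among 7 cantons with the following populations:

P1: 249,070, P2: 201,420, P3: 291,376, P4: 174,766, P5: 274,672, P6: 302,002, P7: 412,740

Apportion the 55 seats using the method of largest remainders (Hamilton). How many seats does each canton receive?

Standard divisor: 1906046 ÷ 55 ≈ 34655.382.
Standard quotas: P1 7.1871, P2 5.8121, P3 8.4078, P4 5.0430, P5 7.9258, P6 8.7144, P7 11.9098.
Lower quotas: P1 7, P2 5, P3 8, P4 5, P5 7, P6 8, P7 11 (sum 51, leaving 4 seats).
Remainders in descending order: P5 0.9258, P7 0.9098, P2 0.8121, P6 0.7144, P3 0.4078, P1 0.1871, P4 0.0430.
Largest remainders: P5, P7, P2, P6 receive the extra seats.

P1: 7, P2: 6, P3: 8, P4: 5, P5: 8, P6: 9, P7: 12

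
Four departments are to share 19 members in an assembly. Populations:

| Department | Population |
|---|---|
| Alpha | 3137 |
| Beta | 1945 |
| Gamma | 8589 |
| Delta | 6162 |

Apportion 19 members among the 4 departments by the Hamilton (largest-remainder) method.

Total 19833; standard divisor 19833/19 ≈ 1043.842.
Standard quotas: Alpha 3.0052, Beta 1.8633, Gamma 8.2283, Delta 5.9032.
Lower quotas: Alpha 3, Beta 1, Gamma 8, Delta 5 (sum 17, leaving 2 seats).
Remainders in descending order: Delta 0.9032, Beta 0.8633, Gamma 0.2283, Alpha 0.0052.
The surplus seats go to Delta, Beta.

Alpha=3, Beta=2, Gamma=8, Delta=6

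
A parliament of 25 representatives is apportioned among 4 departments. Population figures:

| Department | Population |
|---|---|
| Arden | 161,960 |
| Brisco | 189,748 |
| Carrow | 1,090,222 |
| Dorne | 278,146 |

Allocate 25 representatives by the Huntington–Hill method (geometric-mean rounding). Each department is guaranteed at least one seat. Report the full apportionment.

With divisor 68247: modified quotas Arden 2.373, Brisco 2.780, Carrow 15.975, Dorne 4.076.
Geometric-mean thresholds: Arden √(2·3)=2.449, Brisco √(2·3)=2.449, Carrow √(15·16)=15.492, Dorne √(4·5)=4.472.
Each quota rounded against its threshold gives Arden 2, Brisco 3, Carrow 16, Dorne 4 (total 25).

Arden 2, Brisco 3, Carrow 16, Dorne 4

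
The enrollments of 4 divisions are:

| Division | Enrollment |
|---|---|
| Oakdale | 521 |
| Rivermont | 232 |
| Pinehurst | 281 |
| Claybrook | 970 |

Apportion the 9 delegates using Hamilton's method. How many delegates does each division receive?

Oakdale 2, Rivermont 1, Pinehurst 1, Claybrook 5

The standard divisor is 2004/9 ≈ 222.667.
Standard quotas: Oakdale 2.340, Rivermont 1.042, Pinehurst 1.262, Claybrook 4.356.
Lower quotas: Oakdale 2, Rivermont 1, Pinehurst 1, Claybrook 4 (sum 8, leaving 1 seat).
Remainders in descending order: Claybrook 0.356, Oakdale 0.340, Pinehurst 0.262, Rivermont 0.042.
Largest remainder: Claybrook receives the extra seat.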